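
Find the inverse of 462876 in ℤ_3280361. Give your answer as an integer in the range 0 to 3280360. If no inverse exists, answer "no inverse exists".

757527

Extended Euclidean algorithm:
3280361 = 7×462876 + 40229
462876 = 11×40229 + 20357
40229 = 1×20357 + 19872
20357 = 1×19872 + 485
19872 = 40×485 + 472
485 = 1×472 + 13
472 = 36×13 + 4
13 = 3×4 + 1
4 = 4×1 + 0
gcd = 1, so the inverse exists. Back-substitute:
1 = 13 − 3·4
1 = −3·472 + 109·13
1 = 109·485 − 112·472
1 = −112·19872 + 4589·485
1 = 4589·20357 − 4701·19872
1 = −4701·40229 + 9290·20357
1 = 9290·462876 − 106891·40229
1 = −106891·3280361 + 757527·462876
So 462876·757527 ≡ 1 (mod 3280361).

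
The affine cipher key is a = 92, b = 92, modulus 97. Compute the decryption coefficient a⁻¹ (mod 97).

Extended Euclidean algorithm:
97 = 1*92 + 5
92 = 18*5 + 2
5 = 2*2 + 1
2 = 2*1 + 0
gcd = 1, so the inverse exists. Back-substitute:
1 = 5 − 2·2
1 = −2·92 + 37·5
1 = 37·97 − 39·92
Thus 92·(-39) ≡ 1 (mod 97); reducing, -39 mod 97 = 58.

58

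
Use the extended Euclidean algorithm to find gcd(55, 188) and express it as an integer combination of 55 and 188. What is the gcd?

Euclidean algorithm:
188 = 3*55 + 23
55 = 2*23 + 9
23 = 2*9 + 5
9 = 1*5 + 4
5 = 1*4 + 1
4 = 4*1 + 0
gcd(55, 188) = 1.
Working backward:
1 = 5 − 4
1 = −9 + 2·5
1 = 2·23 − 5·9
1 = −5·55 + 12·23
1 = 12·188 − 41·55
So 1 = (12)·188 + (-41)·55.

1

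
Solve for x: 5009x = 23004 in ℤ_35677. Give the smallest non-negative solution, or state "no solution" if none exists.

30069

First find gcd(5009, 35677):
35677 = 7×5009 + 614
5009 = 8×614 + 97
614 = 6×97 + 32
97 = 3×32 + 1
32 = 32×1 + 0
gcd = 1, so a unique solution mod 35677 exists.
Back-substitute for the Bézout coefficients:
1 = 97 − 3·32
1 = −3·614 + 19·97
1 = 19·5009 − 155·614
1 = −155·35677 + 1104·5009
So 5009·(1104) ≡ 1 (mod 35677), giving 5009⁻¹ ≡ 1104.
x ≡ 5009⁻¹·23004 ≡ 1104·23004 ≡ 30069 (mod 35677).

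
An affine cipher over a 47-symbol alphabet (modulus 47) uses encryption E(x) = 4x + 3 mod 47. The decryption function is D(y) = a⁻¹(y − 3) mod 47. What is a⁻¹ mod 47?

12

gcd(47, 4) by repeated division:
47 = 11*4 + 3
4 = 1*3 + 1
3 = 3*1 + 0
The gcd is 1. Working backward:
1 = 4 − 3
1 = −47 + 12·4
So 4·12 ≡ 1 (mod 47).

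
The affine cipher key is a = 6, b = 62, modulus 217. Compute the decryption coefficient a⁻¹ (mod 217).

181

Apply the Euclidean algorithm to 217 and 6:
217 = 36*6 + 1
6 = 6*1 + 0
gcd = 1, so the inverse exists. Back-substitute:
1 = 217 − 36·6
Hence 6⁻¹ ≡ -36 ≡ 181 (mod 217).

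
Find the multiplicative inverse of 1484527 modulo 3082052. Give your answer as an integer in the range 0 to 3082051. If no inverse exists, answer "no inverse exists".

90363

Extended Euclidean algorithm:
3082052 = 2×1484527 + 112998
1484527 = 13×112998 + 15553
112998 = 7×15553 + 4127
15553 = 3×4127 + 3172
4127 = 1×3172 + 955
3172 = 3×955 + 307
955 = 3×307 + 34
307 = 9×34 + 1
34 = 34×1 + 0
Since gcd(1484527, 3082052) = 1, back-substitute to write 1 as a combination:
1 = 307 − 9·34
1 = −9·955 + 28·307
1 = 28·3172 − 93·955
1 = −93·4127 + 121·3172
1 = 121·15553 − 456·4127
1 = −456·112998 + 3313·15553
1 = 3313·1484527 − 43525·112998
1 = −43525·3082052 + 90363·1484527
So 1484527·90363 ≡ 1 (mod 3082052).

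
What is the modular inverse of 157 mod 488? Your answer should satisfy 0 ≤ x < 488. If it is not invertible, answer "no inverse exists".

373

Extended Euclidean algorithm:
488 = 3×157 + 17
157 = 9×17 + 4
17 = 4×4 + 1
4 = 4×1 + 0
Since gcd(157, 488) = 1, back-substitute to write 1 as a combination:
1 = 17 − 4·4
1 = −4·157 + 37·17
1 = 37·488 − 115·157
Hence 157⁻¹ ≡ -115 ≡ 373 (mod 488).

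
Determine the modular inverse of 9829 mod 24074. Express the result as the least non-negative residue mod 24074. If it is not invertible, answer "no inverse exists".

gcd(24074, 9829) by repeated division:
24074 = 2·9829 + 4416
9829 = 2·4416 + 997
4416 = 4·997 + 428
997 = 2·428 + 141
428 = 3·141 + 5
141 = 28·5 + 1
5 = 5·1 + 0
Since gcd(9829, 24074) = 1, back-substitute to write 1 as a combination:
1 = 141 − 28·5
1 = −28·428 + 85·141
1 = 85·997 − 198·428
1 = −198·4416 + 877·997
1 = 877·9829 − 1952·4416
1 = −1952·24074 + 4781·9829
So 9829·4781 ≡ 1 (mod 24074).

4781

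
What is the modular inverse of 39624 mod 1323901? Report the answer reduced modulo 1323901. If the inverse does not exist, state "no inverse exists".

886443

Apply the Euclidean algorithm to 1323901 and 39624:
1323901 = 33*39624 + 16309
39624 = 2*16309 + 7006
16309 = 2*7006 + 2297
7006 = 3*2297 + 115
2297 = 19*115 + 112
115 = 1*112 + 3
112 = 37*3 + 1
3 = 3*1 + 0
Since gcd(39624, 1323901) = 1, back-substitute to write 1 as a combination:
1 = 112 − 37·3
1 = −37·115 + 38·112
1 = 38·2297 − 759·115
1 = −759·7006 + 2315·2297
1 = 2315·16309 − 5389·7006
1 = −5389·39624 + 13093·16309
1 = 13093·1323901 − 437458·39624
Thus 39624·(-437458) ≡ 1 (mod 1323901); reducing, -437458 mod 1323901 = 886443.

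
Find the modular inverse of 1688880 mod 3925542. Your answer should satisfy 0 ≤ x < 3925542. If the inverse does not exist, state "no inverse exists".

no inverse exists

Compute gcd(1688880, 3925542):
3925542 = 2*1688880 + 547782
1688880 = 3*547782 + 45534
547782 = 12*45534 + 1374
45534 = 33*1374 + 192
1374 = 7*192 + 30
192 = 6*30 + 12
30 = 2*12 + 6
12 = 2*6 + 0
gcd(1688880, 3925542) = 6 ≠ 1, so 1688880 has no multiplicative inverse modulo 3925542.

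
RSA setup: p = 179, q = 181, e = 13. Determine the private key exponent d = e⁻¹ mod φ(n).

φ(n) = (p−1)(q−1) = 178·180 = 32040.
Need d with 13·d ≡ 1 (mod 32040). Apply the extended Euclidean algorithm:
32040 = 2464·13 + 8
13 = 1·8 + 5
8 = 1·5 + 3
5 = 1·3 + 2
3 = 1·2 + 1
2 = 2·1 + 0
Back-substitute:
1 = 3 − 2
1 = −5 + 2·3
1 = 2·8 − 3·5
1 = −3·13 + 5·8
1 = 5·32040 − 12323·13
So 13·(-12323) ≡ 1 (mod 32040), hence d ≡ -12323 ≡ 19717 (mod 32040).

19717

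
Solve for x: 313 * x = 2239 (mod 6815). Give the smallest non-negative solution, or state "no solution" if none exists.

First find gcd(313, 6815):
6815 = 21*313 + 242
313 = 1*242 + 71
242 = 3*71 + 29
71 = 2*29 + 13
29 = 2*13 + 3
13 = 4*3 + 1
3 = 3*1 + 0
gcd = 1, so a unique solution mod 6815 exists.
Back-substitute for the Bézout coefficients:
1 = 13 − 4·3
1 = −4·29 + 9·13
1 = 9·71 − 22·29
1 = −22·242 + 75·71
1 = 75·313 − 97·242
1 = −97·6815 + 2112·313
So 313·(2112) ≡ 1 (mod 6815), giving 313⁻¹ ≡ 2112.
x ≡ 313⁻¹·2239 ≡ 2112·2239 ≡ 5973 (mod 6815).

5973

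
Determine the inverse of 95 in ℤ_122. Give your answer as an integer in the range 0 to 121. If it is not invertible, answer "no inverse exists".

Extended Euclidean algorithm:
122 = 1·95 + 27
95 = 3·27 + 14
27 = 1·14 + 13
14 = 1·13 + 1
13 = 13·1 + 0
The gcd is 1. Working backward:
1 = 14 − 13
1 = −27 + 2·14
1 = 2·95 − 7·27
1 = −7·122 + 9·95
So 95·9 ≡ 1 (mod 122).

9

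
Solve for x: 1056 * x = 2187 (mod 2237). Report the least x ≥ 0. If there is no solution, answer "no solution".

First find gcd(1056, 2237):
2237 = 2×1056 + 125
1056 = 8×125 + 56
125 = 2×56 + 13
56 = 4×13 + 4
13 = 3×4 + 1
4 = 4×1 + 0
gcd = 1, so a unique solution mod 2237 exists.
Back-substitute for the Bézout coefficients:
1 = 13 − 3·4
1 = −3·56 + 13·13
1 = 13·125 − 29·56
1 = −29·1056 + 245·125
1 = 245·2237 − 519·1056
So 1056·(-519) ≡ 1 (mod 2237), giving 1056⁻¹ ≡ 1718.
x ≡ 1056⁻¹·2187 ≡ 1718·2187 ≡ 1343 (mod 2237).

1343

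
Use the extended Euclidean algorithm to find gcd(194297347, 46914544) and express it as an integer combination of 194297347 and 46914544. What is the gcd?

1

Repeated division:
194297347 = 4×46914544 + 6639171
46914544 = 7×6639171 + 440347
6639171 = 15×440347 + 33966
440347 = 12×33966 + 32755
33966 = 1×32755 + 1211
32755 = 27×1211 + 58
1211 = 20×58 + 51
58 = 1×51 + 7
51 = 7×7 + 2
7 = 3×2 + 1
2 = 2×1 + 0
gcd(194297347, 46914544) = 1.
Back-substituting:
1 = 7 − 3·2
1 = −3·51 + 22·7
1 = 22·58 − 25·51
1 = −25·1211 + 522·58
1 = 522·32755 − 14119·1211
1 = −14119·33966 + 14641·32755
1 = 14641·440347 − 189811·33966
1 = −189811·6639171 + 2861806·440347
1 = 2861806·46914544 − 20222453·6639171
1 = −20222453·194297347 + 83751618·46914544
So 1 = (-20222453)·194297347 + (83751618)·46914544.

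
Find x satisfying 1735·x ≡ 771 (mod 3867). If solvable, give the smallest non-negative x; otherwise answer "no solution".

2178

First find gcd(1735, 3867):
3867 = 2*1735 + 397
1735 = 4*397 + 147
397 = 2*147 + 103
147 = 1*103 + 44
103 = 2*44 + 15
44 = 2*15 + 14
15 = 1*14 + 1
14 = 14*1 + 0
gcd = 1, so a unique solution mod 3867 exists.
Back-substitute for the Bézout coefficients:
1 = 15 − 14
1 = −44 + 3·15
1 = 3·103 − 7·44
1 = −7·147 + 10·103
1 = 10·397 − 27·147
1 = −27·1735 + 118·397
1 = 118·3867 − 263·1735
So 1735·(-263) ≡ 1 (mod 3867), giving 1735⁻¹ ≡ 3604.
x ≡ 1735⁻¹·771 ≡ 3604·771 ≡ 2178 (mod 3867).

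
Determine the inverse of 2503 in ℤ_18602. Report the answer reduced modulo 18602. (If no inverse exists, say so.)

Apply the Euclidean algorithm to 18602 and 2503:
18602 = 7×2503 + 1081
2503 = 2×1081 + 341
1081 = 3×341 + 58
341 = 5×58 + 51
58 = 1×51 + 7
51 = 7×7 + 2
7 = 3×2 + 1
2 = 2×1 + 0
gcd = 1, so the inverse exists. Back-substitute:
1 = 7 − 3·2
1 = −3·51 + 22·7
1 = 22·58 − 25·51
1 = −25·341 + 147·58
1 = 147·1081 − 466·341
1 = −466·2503 + 1079·1081
1 = 1079·18602 − 8019·2503
So 2503·(-8019) ≡ 1 (mod 18602), and -8019 ≡ 10583 (mod 18602).

10583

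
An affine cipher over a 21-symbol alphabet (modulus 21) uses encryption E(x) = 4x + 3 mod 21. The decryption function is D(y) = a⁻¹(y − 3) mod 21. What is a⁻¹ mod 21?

16

Run Euclid on (21, 4):
21 = 5*4 + 1
4 = 4*1 + 0
gcd = 1, so the inverse exists. Back-substitute:
1 = 21 − 5·4
So 4·(-5) ≡ 1 (mod 21), and -5 ≡ 16 (mod 21).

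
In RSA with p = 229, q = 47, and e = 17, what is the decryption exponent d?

617

φ(n) = (p−1)(q−1) = 228·46 = 10488.
Need d with 17·d ≡ 1 (mod 10488). Apply the extended Euclidean algorithm:
10488 = 616·17 + 16
17 = 1·16 + 1
16 = 16·1 + 0
Back-substitute:
1 = 17 − 16
1 = −10488 + 617·17
So 17·617 ≡ 1 (mod 10488), hence d = 617.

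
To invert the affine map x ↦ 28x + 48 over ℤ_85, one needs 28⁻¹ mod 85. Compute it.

Run Euclid on (85, 28):
85 = 3*28 + 1
28 = 28*1 + 0
gcd = 1, so the inverse exists. Back-substitute:
1 = 85 − 3·28
Hence 28⁻¹ ≡ -3 ≡ 82 (mod 85).

82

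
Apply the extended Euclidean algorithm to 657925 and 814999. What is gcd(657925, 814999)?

Euclidean algorithm:
814999 = 1×657925 + 157074
657925 = 4×157074 + 29629
157074 = 5×29629 + 8929
29629 = 3×8929 + 2842
8929 = 3×2842 + 403
2842 = 7×403 + 21
403 = 19×21 + 4
21 = 5×4 + 1
4 = 4×1 + 0
gcd(657925, 814999) = 1.
Back-substituting:
1 = 21 − 5·4
1 = −5·403 + 96·21
1 = 96·2842 − 677·403
1 = −677·8929 + 2127·2842
1 = 2127·29629 − 7058·8929
1 = −7058·157074 + 37417·29629
1 = 37417·657925 − 156726·157074
1 = −156726·814999 + 194143·657925
So 1 = (-156726)·814999 + (194143)·657925.

1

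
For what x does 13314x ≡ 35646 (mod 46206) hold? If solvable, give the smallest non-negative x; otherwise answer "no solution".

First find gcd(13314, 46206):
46206 = 3·13314 + 6264
13314 = 2·6264 + 786
6264 = 7·786 + 762
786 = 1·762 + 24
762 = 31·24 + 18
24 = 1·18 + 6
18 = 3·6 + 0
gcd = 6 and 6 | 35646, so solutions exist. Divide through by 6: 2219x ≡ 5941 (mod 7701).
Now find 2219⁻¹ mod 7701:
7701 = 3×2219 + 1044
2219 = 2×1044 + 131
1044 = 7×131 + 127
131 = 1×127 + 4
127 = 31×4 + 3
4 = 1×3 + 1
3 = 3×1 + 0
Back-substitute:
1 = 4 − 3
1 = −127 + 32·4
1 = 32·131 − 33·127
1 = −33·1044 + 263·131
1 = 263·2219 − 559·1044
1 = −559·7701 + 1940·2219
So 2219⁻¹ ≡ 1940 (mod 7701).
Then x ≡ 1940·5941 ≡ 4844 (mod 7701); the smallest non-negative solution is x = 4844.

4844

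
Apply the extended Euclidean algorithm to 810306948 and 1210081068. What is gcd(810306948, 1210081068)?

Repeated division:
1210081068 = 1*810306948 + 399774120
810306948 = 2*399774120 + 10758708
399774120 = 37*10758708 + 1701924
10758708 = 6*1701924 + 547164
1701924 = 3*547164 + 60432
547164 = 9*60432 + 3276
60432 = 18*3276 + 1464
3276 = 2*1464 + 348
1464 = 4*348 + 72
348 = 4*72 + 60
72 = 1*60 + 12
60 = 5*12 + 0
gcd(810306948, 1210081068) = 12.
Back-substituting:
12 = 72 − 60
12 = −348 + 5·72
12 = 5·1464 − 21·348
12 = −21·3276 + 47·1464
12 = 47·60432 − 867·3276
12 = −867·547164 + 7850·60432
12 = 7850·1701924 − 24417·547164
12 = −24417·10758708 + 154352·1701924
12 = 154352·399774120 − 5735441·10758708
12 = −5735441·810306948 + 11625234·399774120
12 = 11625234·1210081068 − 17360675·810306948
So 12 = (11625234)·1210081068 + (-17360675)·810306948.

12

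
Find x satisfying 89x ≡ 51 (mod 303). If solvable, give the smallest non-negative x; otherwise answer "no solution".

First find gcd(89, 303):
303 = 3×89 + 36
89 = 2×36 + 17
36 = 2×17 + 2
17 = 8×2 + 1
2 = 2×1 + 0
gcd = 1, so a unique solution mod 303 exists.
Back-substitute for the Bézout coefficients:
1 = 17 − 8·2
1 = −8·36 + 17·17
1 = 17·89 − 42·36
1 = −42·303 + 143·89
So 89·(143) ≡ 1 (mod 303), giving 89⁻¹ ≡ 143.
x ≡ 89⁻¹·51 ≡ 143·51 ≡ 21 (mod 303).

21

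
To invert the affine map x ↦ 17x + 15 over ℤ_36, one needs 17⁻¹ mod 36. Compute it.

17

Run Euclid on (36, 17):
36 = 2×17 + 2
17 = 8×2 + 1
2 = 2×1 + 0
gcd = 1, so the inverse exists. Back-substitute:
1 = 17 − 8·2
1 = −8·36 + 17·17
So 17·17 ≡ 1 (mod 36).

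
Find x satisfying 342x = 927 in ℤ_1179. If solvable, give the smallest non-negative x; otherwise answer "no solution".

82

First find gcd(342, 1179):
1179 = 3*342 + 153
342 = 2*153 + 36
153 = 4*36 + 9
36 = 4*9 + 0
gcd = 9 and 9 | 927, so solutions exist. Divide through by 9: 38x ≡ 103 (mod 131).
Now find 38⁻¹ mod 131:
131 = 3·38 + 17
38 = 2·17 + 4
17 = 4·4 + 1
4 = 4·1 + 0
Back-substitute:
1 = 17 − 4·4
1 = −4·38 + 9·17
1 = 9·131 − 31·38
So 38·(-31) ≡ 1 (mod 131), i.e. 38⁻¹ ≡ 100.
Then x ≡ 100·103 ≡ 82 (mod 131); the smallest non-negative solution is x = 82.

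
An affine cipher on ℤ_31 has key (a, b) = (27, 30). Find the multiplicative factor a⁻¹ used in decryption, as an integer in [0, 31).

23

Run Euclid on (31, 27):
31 = 1*27 + 4
27 = 6*4 + 3
4 = 1*3 + 1
3 = 3*1 + 0
Since gcd(27, 31) = 1, back-substitute to write 1 as a combination:
1 = 4 − 3
1 = −27 + 7·4
1 = 7·31 − 8·27
Hence 27⁻¹ ≡ -8 ≡ 23 (mod 31).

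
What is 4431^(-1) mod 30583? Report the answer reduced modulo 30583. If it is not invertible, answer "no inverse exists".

Compute gcd(4431, 30583):
30583 = 6·4431 + 3997
4431 = 1·3997 + 434
3997 = 9·434 + 91
434 = 4·91 + 70
91 = 1·70 + 21
70 = 3·21 + 7
21 = 3·7 + 0
Since gcd = 7 > 1, 4431 is not a unit mod 30583.

no inverse exists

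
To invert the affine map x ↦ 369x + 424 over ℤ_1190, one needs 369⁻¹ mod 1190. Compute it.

129

gcd(1190, 369) by repeated division:
1190 = 3·369 + 83
369 = 4·83 + 37
83 = 2·37 + 9
37 = 4·9 + 1
9 = 9·1 + 0
gcd = 1, so the inverse exists. Back-substitute:
1 = 37 − 4·9
1 = −4·83 + 9·37
1 = 9·369 − 40·83
1 = −40·1190 + 129·369
So 369·129 ≡ 1 (mod 1190).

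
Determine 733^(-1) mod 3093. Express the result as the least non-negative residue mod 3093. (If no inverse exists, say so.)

Extended Euclidean algorithm:
3093 = 4*733 + 161
733 = 4*161 + 89
161 = 1*89 + 72
89 = 1*72 + 17
72 = 4*17 + 4
17 = 4*4 + 1
4 = 4*1 + 0
The gcd is 1. Working backward:
1 = 17 − 4·4
1 = −4·72 + 17·17
1 = 17·89 − 21·72
1 = −21·161 + 38·89
1 = 38·733 − 173·161
1 = −173·3093 + 730·733
So 733·730 ≡ 1 (mod 3093).

730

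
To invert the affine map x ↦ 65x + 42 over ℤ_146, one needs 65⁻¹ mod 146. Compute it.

9

Run Euclid on (146, 65):
146 = 2*65 + 16
65 = 4*16 + 1
16 = 16*1 + 0
The gcd is 1. Working backward:
1 = 65 − 4·16
1 = −4·146 + 9·65
So 65·9 ≡ 1 (mod 146).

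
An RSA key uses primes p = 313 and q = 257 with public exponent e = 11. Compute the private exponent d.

72611

φ(n) = (p−1)(q−1) = 312·256 = 79872.
Need d with 11·d ≡ 1 (mod 79872). Apply the extended Euclidean algorithm:
79872 = 7261×11 + 1
11 = 11×1 + 0
Back-substitute:
1 = 79872 − 7261·11
So 11·(-7261) ≡ 1 (mod 79872), hence d ≡ -7261 ≡ 72611 (mod 79872).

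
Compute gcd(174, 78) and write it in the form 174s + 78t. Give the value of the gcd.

6

Repeated division:
174 = 2*78 + 18
78 = 4*18 + 6
18 = 3*6 + 0
gcd(174, 78) = 6.
Back-substituting:
6 = 78 − 4·18
6 = −4·174 + 9·78
So 6 = (-4)·174 + (9)·78.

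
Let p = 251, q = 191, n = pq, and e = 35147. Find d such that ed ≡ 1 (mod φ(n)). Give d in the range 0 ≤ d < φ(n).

22483

φ(n) = (p−1)(q−1) = 250·190 = 47500.
Need d with 35147·d ≡ 1 (mod 47500). Apply the extended Euclidean algorithm:
47500 = 1×35147 + 12353
35147 = 2×12353 + 10441
12353 = 1×10441 + 1912
10441 = 5×1912 + 881
1912 = 2×881 + 150
881 = 5×150 + 131
150 = 1×131 + 19
131 = 6×19 + 17
19 = 1×17 + 2
17 = 8×2 + 1
2 = 2×1 + 0
Back-substitute:
1 = 17 − 8·2
1 = −8·19 + 9·17
1 = 9·131 − 62·19
1 = −62·150 + 71·131
1 = 71·881 − 417·150
1 = −417·1912 + 905·881
1 = 905·10441 − 4942·1912
1 = −4942·12353 + 5847·10441
1 = 5847·35147 − 16636·12353
1 = −16636·47500 + 22483·35147
So 35147·22483 ≡ 1 (mod 47500), hence d = 22483.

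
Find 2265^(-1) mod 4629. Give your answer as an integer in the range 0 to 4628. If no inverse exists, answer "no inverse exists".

no inverse exists

Compute gcd(2265, 4629):
4629 = 2×2265 + 99
2265 = 22×99 + 87
99 = 1×87 + 12
87 = 7×12 + 3
12 = 4×3 + 0
Since gcd = 3 > 1, 2265 is not a unit mod 4629.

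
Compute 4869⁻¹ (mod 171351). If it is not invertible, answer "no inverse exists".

Euclidean algorithm on 171351, 4869:
171351 = 35×4869 + 936
4869 = 5×936 + 189
936 = 4×189 + 180
189 = 1×180 + 9
180 = 20×9 + 0
The gcd is 9, not 1, hence no inverse exists.

no inverse exists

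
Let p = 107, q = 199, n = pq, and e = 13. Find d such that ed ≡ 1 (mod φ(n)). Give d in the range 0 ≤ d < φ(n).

φ(n) = (p−1)(q−1) = 106·198 = 20988.
Need d with 13·d ≡ 1 (mod 20988). Apply the extended Euclidean algorithm:
20988 = 1614*13 + 6
13 = 2*6 + 1
6 = 6*1 + 0
Back-substitute:
1 = 13 − 2·6
1 = −2·20988 + 3229·13
So 13·3229 ≡ 1 (mod 20988), hence d = 3229.

3229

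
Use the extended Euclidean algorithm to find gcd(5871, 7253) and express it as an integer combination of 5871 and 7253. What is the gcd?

1

Euclidean algorithm:
7253 = 1*5871 + 1382
5871 = 4*1382 + 343
1382 = 4*343 + 10
343 = 34*10 + 3
10 = 3*3 + 1
3 = 3*1 + 0
gcd(5871, 7253) = 1.
Express as a combination:
1 = 10 − 3·3
1 = −3·343 + 103·10
1 = 103·1382 − 415·343
1 = −415·5871 + 1763·1382
1 = 1763·7253 − 2178·5871
So 1 = (1763)·7253 + (-2178)·5871.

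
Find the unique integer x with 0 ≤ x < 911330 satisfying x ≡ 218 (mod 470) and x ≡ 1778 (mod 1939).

661038

Write x = 218 + 470·k. Then 470·k ≡ 1778 − 218 ≡ 1560 (mod 1939).
Need 470⁻¹ mod 1939. Extended Euclid on (1939, 470):
1939 = 4·470 + 59
470 = 7·59 + 57
59 = 1·57 + 2
57 = 28·2 + 1
2 = 2·1 + 0
Back-substitute:
1 = 57 − 28·2
1 = −28·59 + 29·57
1 = 29·470 − 231·59
1 = −231·1939 + 953·470
470⁻¹ ≡ 953 (mod 1939), so k ≡ 953·1560 ≡ 1406 (mod 1939).
x = 218 + 470·1406 = 661038.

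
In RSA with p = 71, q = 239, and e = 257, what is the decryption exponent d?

φ(n) = (p−1)(q−1) = 70·238 = 16660.
Need d with 257·d ≡ 1 (mod 16660). Apply the extended Euclidean algorithm:
16660 = 64×257 + 212
257 = 1×212 + 45
212 = 4×45 + 32
45 = 1×32 + 13
32 = 2×13 + 6
13 = 2×6 + 1
6 = 6×1 + 0
Back-substitute:
1 = 13 − 2·6
1 = −2·32 + 5·13
1 = 5·45 − 7·32
1 = −7·212 + 33·45
1 = 33·257 − 40·212
1 = −40·16660 + 2593·257
So 257·2593 ≡ 1 (mod 16660), hence d = 2593.

2593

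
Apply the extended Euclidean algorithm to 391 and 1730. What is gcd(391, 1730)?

1

Euclidean algorithm:
1730 = 4·391 + 166
391 = 2·166 + 59
166 = 2·59 + 48
59 = 1·48 + 11
48 = 4·11 + 4
11 = 2·4 + 3
4 = 1·3 + 1
3 = 3·1 + 0
gcd(391, 1730) = 1.
Working backward:
1 = 4 − 3
1 = −11 + 3·4
1 = 3·48 − 13·11
1 = −13·59 + 16·48
1 = 16·166 − 45·59
1 = −45·391 + 106·166
1 = 106·1730 − 469·391
So 1 = (106)·1730 + (-469)·391.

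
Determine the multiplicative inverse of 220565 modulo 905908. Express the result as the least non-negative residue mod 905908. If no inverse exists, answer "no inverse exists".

462033

Apply the Euclidean algorithm to 905908 and 220565:
905908 = 4×220565 + 23648
220565 = 9×23648 + 7733
23648 = 3×7733 + 449
7733 = 17×449 + 100
449 = 4×100 + 49
100 = 2×49 + 2
49 = 24×2 + 1
2 = 2×1 + 0
The gcd is 1. Working backward:
1 = 49 − 24·2
1 = −24·100 + 49·49
1 = 49·449 − 220·100
1 = −220·7733 + 3789·449
1 = 3789·23648 − 11587·7733
1 = −11587·220565 + 108072·23648
1 = 108072·905908 − 443875·220565
Thus 220565·(-443875) ≡ 1 (mod 905908); reducing, -443875 mod 905908 = 462033.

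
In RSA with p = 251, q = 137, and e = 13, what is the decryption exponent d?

13077

φ(n) = (p−1)(q−1) = 250·136 = 34000.
Need d with 13·d ≡ 1 (mod 34000). Apply the extended Euclidean algorithm:
34000 = 2615×13 + 5
13 = 2×5 + 3
5 = 1×3 + 2
3 = 1×2 + 1
2 = 2×1 + 0
Back-substitute:
1 = 3 − 2
1 = −5 + 2·3
1 = 2·13 − 5·5
1 = −5·34000 + 13077·13
So 13·13077 ≡ 1 (mod 34000), hence d = 13077.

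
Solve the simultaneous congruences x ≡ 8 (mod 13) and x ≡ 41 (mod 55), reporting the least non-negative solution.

Write x = 8 + 13·k. Then 13·k ≡ 41 − 8 ≡ 33 (mod 55).
Need 13⁻¹ mod 55. Extended Euclid on (55, 13):
55 = 4·13 + 3
13 = 4·3 + 1
3 = 3·1 + 0
Back-substitute:
1 = 13 − 4·3
1 = −4·55 + 17·13
13⁻¹ ≡ 17 (mod 55), so k ≡ 17·33 ≡ 11 (mod 55).
x = 8 + 13·11 = 151.

151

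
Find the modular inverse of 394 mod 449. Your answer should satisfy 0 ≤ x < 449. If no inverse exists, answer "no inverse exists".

Run Euclid on (449, 394):
449 = 1×394 + 55
394 = 7×55 + 9
55 = 6×9 + 1
9 = 9×1 + 0
Since gcd(394, 449) = 1, back-substitute to write 1 as a combination:
1 = 55 − 6·9
1 = −6·394 + 43·55
1 = 43·449 − 49·394
Thus 394·(-49) ≡ 1 (mod 449); reducing, -49 mod 449 = 400.

400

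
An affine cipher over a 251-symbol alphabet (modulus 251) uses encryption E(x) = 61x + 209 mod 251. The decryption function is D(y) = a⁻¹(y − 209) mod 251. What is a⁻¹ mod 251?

Apply the Euclidean algorithm to 251 and 61:
251 = 4*61 + 7
61 = 8*7 + 5
7 = 1*5 + 2
5 = 2*2 + 1
2 = 2*1 + 0
Since gcd(61, 251) = 1, back-substitute to write 1 as a combination:
1 = 5 − 2·2
1 = −2·7 + 3·5
1 = 3·61 − 26·7
1 = −26·251 + 107·61
So 61·107 ≡ 1 (mod 251).

107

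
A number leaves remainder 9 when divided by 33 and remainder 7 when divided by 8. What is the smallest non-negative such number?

Write x = 9 + 33·k. Then 33·k ≡ 7 − 9 ≡ 6 (mod 8).
Need 33⁻¹ mod 8. Extended Euclid on (8, 1):
8 = 8·1 + 0
33⁻¹ ≡ 1 (mod 8), so k ≡ 1·6 ≡ 6 (mod 8).
x = 9 + 33·6 = 207.

207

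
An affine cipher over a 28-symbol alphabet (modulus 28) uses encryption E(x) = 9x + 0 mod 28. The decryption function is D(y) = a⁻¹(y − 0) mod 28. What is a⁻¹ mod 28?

25

Apply the Euclidean algorithm to 28 and 9:
28 = 3·9 + 1
9 = 9·1 + 0
Since gcd(9, 28) = 1, back-substitute to write 1 as a combination:
1 = 28 − 3·9
Hence 9⁻¹ ≡ -3 ≡ 25 (mod 28).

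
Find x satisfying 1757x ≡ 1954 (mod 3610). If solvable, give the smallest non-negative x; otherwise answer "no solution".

First find gcd(1757, 3610):
3610 = 2·1757 + 96
1757 = 18·96 + 29
96 = 3·29 + 9
29 = 3·9 + 2
9 = 4·2 + 1
2 = 2·1 + 0
gcd = 1, so a unique solution mod 3610 exists.
Back-substitute for the Bézout coefficients:
1 = 9 − 4·2
1 = −4·29 + 13·9
1 = 13·96 − 43·29
1 = −43·1757 + 787·96
1 = 787·3610 − 1617·1757
So 1757·(-1617) ≡ 1 (mod 3610), giving 1757⁻¹ ≡ 1993.
x ≡ 1757⁻¹·1954 ≡ 1993·1954 ≡ 2742 (mod 3610).

2742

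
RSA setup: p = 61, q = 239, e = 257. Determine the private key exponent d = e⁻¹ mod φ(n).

12113

φ(n) = (p−1)(q−1) = 60·238 = 14280.
Need d with 257·d ≡ 1 (mod 14280). Apply the extended Euclidean algorithm:
14280 = 55·257 + 145
257 = 1·145 + 112
145 = 1·112 + 33
112 = 3·33 + 13
33 = 2·13 + 7
13 = 1·7 + 6
7 = 1·6 + 1
6 = 6·1 + 0
Back-substitute:
1 = 7 − 6
1 = −13 + 2·7
1 = 2·33 − 5·13
1 = −5·112 + 17·33
1 = 17·145 − 22·112
1 = −22·257 + 39·145
1 = 39·14280 − 2167·257
So 257·(-2167) ≡ 1 (mod 14280), hence d ≡ -2167 ≡ 12113 (mod 14280).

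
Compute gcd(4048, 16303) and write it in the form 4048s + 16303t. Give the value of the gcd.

Apply Euclid's algorithm to 16303 and 4048:
16303 = 4×4048 + 111
4048 = 36×111 + 52
111 = 2×52 + 7
52 = 7×7 + 3
7 = 2×3 + 1
3 = 3×1 + 0
gcd(4048, 16303) = 1.
Express as a combination:
1 = 7 − 2·3
1 = −2·52 + 15·7
1 = 15·111 − 32·52
1 = −32·4048 + 1167·111
1 = 1167·16303 − 4700·4048
So 1 = (1167)·16303 + (-4700)·4048.

1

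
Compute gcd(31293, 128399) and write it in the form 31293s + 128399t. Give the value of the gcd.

1

Repeated division:
128399 = 4×31293 + 3227
31293 = 9×3227 + 2250
3227 = 1×2250 + 977
2250 = 2×977 + 296
977 = 3×296 + 89
296 = 3×89 + 29
89 = 3×29 + 2
29 = 14×2 + 1
2 = 2×1 + 0
gcd(31293, 128399) = 1.
Working backward:
1 = 29 − 14·2
1 = −14·89 + 43·29
1 = 43·296 − 143·89
1 = −143·977 + 472·296
1 = 472·2250 − 1087·977
1 = −1087·3227 + 1559·2250
1 = 1559·31293 − 15118·3227
1 = −15118·128399 + 62031·31293
So 1 = (-15118)·128399 + (62031)·31293.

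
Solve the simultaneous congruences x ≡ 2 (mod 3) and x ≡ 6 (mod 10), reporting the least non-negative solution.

Write x = 2 + 3·k. Then 3·k ≡ 6 − 2 ≡ 4 (mod 10).
Need 3⁻¹ mod 10. Extended Euclid on (10, 3):
10 = 3×3 + 1
3 = 3×1 + 0
Back-substitute:
1 = 10 − 3·3
3⁻¹ ≡ 7 (mod 10), so k ≡ 7·4 ≡ 8 (mod 10).
x = 2 + 3·8 = 26.

26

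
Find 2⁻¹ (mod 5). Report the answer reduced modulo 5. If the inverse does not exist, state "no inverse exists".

Extended Euclidean algorithm:
5 = 2*2 + 1
2 = 2*1 + 0
The gcd is 1. Working backward:
1 = 5 − 2·2
Hence 2⁻¹ ≡ -2 ≡ 3 (mod 5).

3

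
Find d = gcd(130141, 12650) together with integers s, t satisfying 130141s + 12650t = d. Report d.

11

Apply Euclid's algorithm to 130141 and 12650:
130141 = 10·12650 + 3641
12650 = 3·3641 + 1727
3641 = 2·1727 + 187
1727 = 9·187 + 44
187 = 4·44 + 11
44 = 4·11 + 0
gcd(130141, 12650) = 11.
Working backward:
11 = 187 − 4·44
11 = −4·1727 + 37·187
11 = 37·3641 − 78·1727
11 = −78·12650 + 271·3641
11 = 271·130141 − 2788·12650
So 11 = (271)·130141 + (-2788)·12650.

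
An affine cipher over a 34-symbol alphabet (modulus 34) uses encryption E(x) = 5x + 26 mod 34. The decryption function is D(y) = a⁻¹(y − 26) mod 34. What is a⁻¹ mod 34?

Run Euclid on (34, 5):
34 = 6·5 + 4
5 = 1·4 + 1
4 = 4·1 + 0
The gcd is 1. Working backward:
1 = 5 − 4
1 = −34 + 7·5
So 5·7 ≡ 1 (mod 34).

7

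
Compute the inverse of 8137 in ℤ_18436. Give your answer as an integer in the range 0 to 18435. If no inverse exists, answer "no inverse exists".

Extended Euclidean algorithm:
18436 = 2·8137 + 2162
8137 = 3·2162 + 1651
2162 = 1·1651 + 511
1651 = 3·511 + 118
511 = 4·118 + 39
118 = 3·39 + 1
39 = 39·1 + 0
The gcd is 1. Working backward:
1 = 118 − 3·39
1 = −3·511 + 13·118
1 = 13·1651 − 42·511
1 = −42·2162 + 55·1651
1 = 55·8137 − 207·2162
1 = −207·18436 + 469·8137
So 8137·469 ≡ 1 (mod 18436).

469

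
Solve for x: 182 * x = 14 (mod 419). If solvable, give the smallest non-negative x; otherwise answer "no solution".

129

First find gcd(182, 419):
419 = 2*182 + 55
182 = 3*55 + 17
55 = 3*17 + 4
17 = 4*4 + 1
4 = 4*1 + 0
gcd = 1, so a unique solution mod 419 exists.
Back-substitute for the Bézout coefficients:
1 = 17 − 4·4
1 = −4·55 + 13·17
1 = 13·182 − 43·55
1 = −43·419 + 99·182
So 182·(99) ≡ 1 (mod 419), giving 182⁻¹ ≡ 99.
x ≡ 182⁻¹·14 ≡ 99·14 ≡ 129 (mod 419).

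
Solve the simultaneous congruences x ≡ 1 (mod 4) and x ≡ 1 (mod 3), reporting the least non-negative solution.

Write x = 1 + 4·k. Then 4·k ≡ 1 − 1 ≡ 0 (mod 3).
Need 4⁻¹ mod 3. Extended Euclid on (3, 1):
3 = 3*1 + 0
4⁻¹ ≡ 1 (mod 3), so k ≡ 1·0 ≡ 0 (mod 3).
x = 1 + 4·0 = 1.

1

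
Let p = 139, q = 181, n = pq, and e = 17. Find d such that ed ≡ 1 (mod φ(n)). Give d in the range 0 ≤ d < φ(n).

16073

φ(n) = (p−1)(q−1) = 138·180 = 24840.
Need d with 17·d ≡ 1 (mod 24840). Apply the extended Euclidean algorithm:
24840 = 1461*17 + 3
17 = 5*3 + 2
3 = 1*2 + 1
2 = 2*1 + 0
Back-substitute:
1 = 3 − 2
1 = −17 + 6·3
1 = 6·24840 − 8767·17
So 17·(-8767) ≡ 1 (mod 24840), hence d ≡ -8767 ≡ 16073 (mod 24840).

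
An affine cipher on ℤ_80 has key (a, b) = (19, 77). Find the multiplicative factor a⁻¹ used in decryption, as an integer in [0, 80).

59

Extended Euclidean algorithm:
80 = 4·19 + 4
19 = 4·4 + 3
4 = 1·3 + 1
3 = 3·1 + 0
The gcd is 1. Working backward:
1 = 4 − 3
1 = −19 + 5·4
1 = 5·80 − 21·19
Thus 19·(-21) ≡ 1 (mod 80); reducing, -21 mod 80 = 59.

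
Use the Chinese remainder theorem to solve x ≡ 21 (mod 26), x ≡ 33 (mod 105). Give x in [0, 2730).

1503

Write x = 21 + 26·k. Then 26·k ≡ 33 − 21 ≡ 12 (mod 105).
Need 26⁻¹ mod 105. Extended Euclid on (105, 26):
105 = 4×26 + 1
26 = 26×1 + 0
Back-substitute:
1 = 105 − 4·26
26⁻¹ ≡ 101 (mod 105), so k ≡ 101·12 ≡ 57 (mod 105).
x = 21 + 26·57 = 1503.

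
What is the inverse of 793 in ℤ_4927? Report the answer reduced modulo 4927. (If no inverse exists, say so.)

Euclidean algorithm on 4927, 793:
4927 = 6×793 + 169
793 = 4×169 + 117
169 = 1×117 + 52
117 = 2×52 + 13
52 = 4×13 + 0
The gcd is 13, not 1, hence no inverse exists.

no inverse exists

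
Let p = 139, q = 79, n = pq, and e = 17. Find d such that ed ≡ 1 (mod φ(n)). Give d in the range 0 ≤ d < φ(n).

φ(n) = (p−1)(q−1) = 138·78 = 10764.
Need d with 17·d ≡ 1 (mod 10764). Apply the extended Euclidean algorithm:
10764 = 633·17 + 3
17 = 5·3 + 2
3 = 1·2 + 1
2 = 2·1 + 0
Back-substitute:
1 = 3 − 2
1 = −17 + 6·3
1 = 6·10764 − 3799·17
So 17·(-3799) ≡ 1 (mod 10764), hence d ≡ -3799 ≡ 6965 (mod 10764).

6965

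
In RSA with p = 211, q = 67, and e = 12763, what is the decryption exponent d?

3007

φ(n) = (p−1)(q−1) = 210·66 = 13860.
Need d with 12763·d ≡ 1 (mod 13860). Apply the extended Euclidean algorithm:
13860 = 1*12763 + 1097
12763 = 11*1097 + 696
1097 = 1*696 + 401
696 = 1*401 + 295
401 = 1*295 + 106
295 = 2*106 + 83
106 = 1*83 + 23
83 = 3*23 + 14
23 = 1*14 + 9
14 = 1*9 + 5
9 = 1*5 + 4
5 = 1*4 + 1
4 = 4*1 + 0
Back-substitute:
1 = 5 − 4
1 = −9 + 2·5
1 = 2·14 − 3·9
1 = −3·23 + 5·14
1 = 5·83 − 18·23
1 = −18·106 + 23·83
1 = 23·295 − 64·106
1 = −64·401 + 87·295
1 = 87·696 − 151·401
1 = −151·1097 + 238·696
1 = 238·12763 − 2769·1097
1 = −2769·13860 + 3007·12763
So 12763·3007 ≡ 1 (mod 13860), hence d = 3007.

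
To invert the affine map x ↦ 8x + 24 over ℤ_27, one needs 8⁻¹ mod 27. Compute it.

Run Euclid on (27, 8):
27 = 3×8 + 3
8 = 2×3 + 2
3 = 1×2 + 1
2 = 2×1 + 0
The gcd is 1. Working backward:
1 = 3 − 2
1 = −8 + 3·3
1 = 3·27 − 10·8
Thus 8·(-10) ≡ 1 (mod 27); reducing, -10 mod 27 = 17.

17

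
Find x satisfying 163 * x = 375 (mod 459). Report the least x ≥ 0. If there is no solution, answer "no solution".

267

First find gcd(163, 459):
459 = 2*163 + 133
163 = 1*133 + 30
133 = 4*30 + 13
30 = 2*13 + 4
13 = 3*4 + 1
4 = 4*1 + 0
gcd = 1, so a unique solution mod 459 exists.
Back-substitute for the Bézout coefficients:
1 = 13 − 3·4
1 = −3·30 + 7·13
1 = 7·133 − 31·30
1 = −31·163 + 38·133
1 = 38·459 − 107·163
So 163·(-107) ≡ 1 (mod 459), giving 163⁻¹ ≡ 352.
x ≡ 163⁻¹·375 ≡ 352·375 ≡ 267 (mod 459).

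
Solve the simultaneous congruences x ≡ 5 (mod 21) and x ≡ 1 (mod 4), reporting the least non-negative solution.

5

Write x = 5 + 21·k. Then 21·k ≡ 1 − 5 ≡ 0 (mod 4).
Need 21⁻¹ mod 4. Extended Euclid on (4, 1):
4 = 4·1 + 0
21⁻¹ ≡ 1 (mod 4), so k ≡ 1·0 ≡ 0 (mod 4).
x = 5 + 21·0 = 5.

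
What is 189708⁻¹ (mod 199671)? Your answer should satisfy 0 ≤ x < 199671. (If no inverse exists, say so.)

Compute gcd(189708, 199671):
199671 = 1×189708 + 9963
189708 = 19×9963 + 411
9963 = 24×411 + 99
411 = 4×99 + 15
99 = 6×15 + 9
15 = 1×9 + 6
9 = 1×6 + 3
6 = 2×3 + 0
gcd(189708, 199671) = 3 ≠ 1, so 189708 has no multiplicative inverse modulo 199671.

no inverse exists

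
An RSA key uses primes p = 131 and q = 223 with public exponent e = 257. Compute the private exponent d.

φ(n) = (p−1)(q−1) = 130·222 = 28860.
Need d with 257·d ≡ 1 (mod 28860). Apply the extended Euclidean algorithm:
28860 = 112×257 + 76
257 = 3×76 + 29
76 = 2×29 + 18
29 = 1×18 + 11
18 = 1×11 + 7
11 = 1×7 + 4
7 = 1×4 + 3
4 = 1×3 + 1
3 = 3×1 + 0
Back-substitute:
1 = 4 − 3
1 = −7 + 2·4
1 = 2·11 − 3·7
1 = −3·18 + 5·11
1 = 5·29 − 8·18
1 = −8·76 + 21·29
1 = 21·257 − 71·76
1 = −71·28860 + 7973·257
So 257·7973 ≡ 1 (mod 28860), hence d = 7973.

7973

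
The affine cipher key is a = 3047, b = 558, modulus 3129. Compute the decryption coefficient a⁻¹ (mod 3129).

Apply the Euclidean algorithm to 3129 and 3047:
3129 = 1*3047 + 82
3047 = 37*82 + 13
82 = 6*13 + 4
13 = 3*4 + 1
4 = 4*1 + 0
gcd = 1, so the inverse exists. Back-substitute:
1 = 13 − 3·4
1 = −3·82 + 19·13
1 = 19·3047 − 706·82
1 = −706·3129 + 725·3047
So 3047·725 ≡ 1 (mod 3129).

725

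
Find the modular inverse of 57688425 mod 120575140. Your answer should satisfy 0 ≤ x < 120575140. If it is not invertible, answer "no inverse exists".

no inverse exists

Compute gcd(57688425, 120575140):
120575140 = 2·57688425 + 5198290
57688425 = 11·5198290 + 507235
5198290 = 10·507235 + 125940
507235 = 4·125940 + 3475
125940 = 36·3475 + 840
3475 = 4·840 + 115
840 = 7·115 + 35
115 = 3·35 + 10
35 = 3·10 + 5
10 = 2·5 + 0
The gcd is 5, not 1, hence no inverse exists.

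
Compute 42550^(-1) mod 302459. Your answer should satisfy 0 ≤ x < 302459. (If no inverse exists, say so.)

142600

gcd(302459, 42550) by repeated division:
302459 = 7*42550 + 4609
42550 = 9*4609 + 1069
4609 = 4*1069 + 333
1069 = 3*333 + 70
333 = 4*70 + 53
70 = 1*53 + 17
53 = 3*17 + 2
17 = 8*2 + 1
2 = 2*1 + 0
gcd = 1, so the inverse exists. Back-substitute:
1 = 17 − 8·2
1 = −8·53 + 25·17
1 = 25·70 − 33·53
1 = −33·333 + 157·70
1 = 157·1069 − 504·333
1 = −504·4609 + 2173·1069
1 = 2173·42550 − 20061·4609
1 = −20061·302459 + 142600·42550
So 42550·142600 ≡ 1 (mod 302459).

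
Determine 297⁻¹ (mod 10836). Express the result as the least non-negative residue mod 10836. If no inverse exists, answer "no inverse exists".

no inverse exists

Euclidean algorithm on 10836, 297:
10836 = 36×297 + 144
297 = 2×144 + 9
144 = 16×9 + 0
Since gcd = 9 > 1, 297 is not a unit mod 10836.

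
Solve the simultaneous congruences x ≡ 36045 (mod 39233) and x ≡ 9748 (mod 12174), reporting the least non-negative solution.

370513264

Write x = 36045 + 39233·k. Then 39233·k ≡ 9748 − 36045 ≡ 10225 (mod 12174).
Need 39233⁻¹ mod 12174. Extended Euclid on (12174, 2711):
12174 = 4*2711 + 1330
2711 = 2*1330 + 51
1330 = 26*51 + 4
51 = 12*4 + 3
4 = 1*3 + 1
3 = 3*1 + 0
Back-substitute:
1 = 4 − 3
1 = −51 + 13·4
1 = 13·1330 − 339·51
1 = −339·2711 + 691·1330
1 = 691·12174 − 3103·2711
39233⁻¹ ≡ 9071 (mod 12174), so k ≡ 9071·10225 ≡ 9443 (mod 12174).
x = 36045 + 39233·9443 = 370513264.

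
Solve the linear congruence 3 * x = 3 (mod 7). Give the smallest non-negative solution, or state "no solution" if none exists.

First find gcd(3, 7):
7 = 2·3 + 1
3 = 3·1 + 0
gcd = 1, so a unique solution mod 7 exists.
Back-substitute for the Bézout coefficients:
1 = 7 − 2·3
So 3·(-2) ≡ 1 (mod 7), giving 3⁻¹ ≡ 5.
x ≡ 3⁻¹·3 ≡ 5·3 ≡ 1 (mod 7).

1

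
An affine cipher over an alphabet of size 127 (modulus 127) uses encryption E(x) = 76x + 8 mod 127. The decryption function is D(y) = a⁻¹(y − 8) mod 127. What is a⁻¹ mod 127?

122

Run Euclid on (127, 76):
127 = 1×76 + 51
76 = 1×51 + 25
51 = 2×25 + 1
25 = 25×1 + 0
gcd = 1, so the inverse exists. Back-substitute:
1 = 51 − 2·25
1 = −2·76 + 3·51
1 = 3·127 − 5·76
Hence 76⁻¹ ≡ -5 ≡ 122 (mod 127).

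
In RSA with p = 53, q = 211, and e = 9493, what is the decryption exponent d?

4117

φ(n) = (p−1)(q−1) = 52·210 = 10920.
Need d with 9493·d ≡ 1 (mod 10920). Apply the extended Euclidean algorithm:
10920 = 1·9493 + 1427
9493 = 6·1427 + 931
1427 = 1·931 + 496
931 = 1·496 + 435
496 = 1·435 + 61
435 = 7·61 + 8
61 = 7·8 + 5
8 = 1·5 + 3
5 = 1·3 + 2
3 = 1·2 + 1
2 = 2·1 + 0
Back-substitute:
1 = 3 − 2
1 = −5 + 2·3
1 = 2·8 − 3·5
1 = −3·61 + 23·8
1 = 23·435 − 164·61
1 = −164·496 + 187·435
1 = 187·931 − 351·496
1 = −351·1427 + 538·931
1 = 538·9493 − 3579·1427
1 = −3579·10920 + 4117·9493
So 9493·4117 ≡ 1 (mod 10920), hence d = 4117.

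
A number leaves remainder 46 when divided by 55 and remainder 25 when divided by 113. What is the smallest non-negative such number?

Write x = 46 + 55·k. Then 55·k ≡ 25 − 46 ≡ 92 (mod 113).
Need 55⁻¹ mod 113. Extended Euclid on (113, 55):
113 = 2*55 + 3
55 = 18*3 + 1
3 = 3*1 + 0
Back-substitute:
1 = 55 − 18·3
1 = −18·113 + 37·55
55⁻¹ ≡ 37 (mod 113), so k ≡ 37·92 ≡ 14 (mod 113).
x = 46 + 55·14 = 816.

816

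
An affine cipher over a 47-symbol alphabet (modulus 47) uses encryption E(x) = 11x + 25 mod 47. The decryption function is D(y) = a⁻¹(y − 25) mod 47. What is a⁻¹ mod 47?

Apply the Euclidean algorithm to 47 and 11:
47 = 4*11 + 3
11 = 3*3 + 2
3 = 1*2 + 1
2 = 2*1 + 0
The gcd is 1. Working backward:
1 = 3 − 2
1 = −11 + 4·3
1 = 4·47 − 17·11
Hence 11⁻¹ ≡ -17 ≡ 30 (mod 47).

30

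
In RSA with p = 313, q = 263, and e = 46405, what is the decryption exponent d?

φ(n) = (p−1)(q−1) = 312·262 = 81744.
Need d with 46405·d ≡ 1 (mod 81744). Apply the extended Euclidean algorithm:
81744 = 1*46405 + 35339
46405 = 1*35339 + 11066
35339 = 3*11066 + 2141
11066 = 5*2141 + 361
2141 = 5*361 + 336
361 = 1*336 + 25
336 = 13*25 + 11
25 = 2*11 + 3
11 = 3*3 + 2
3 = 1*2 + 1
2 = 2*1 + 0
Back-substitute:
1 = 3 − 2
1 = −11 + 4·3
1 = 4·25 − 9·11
1 = −9·336 + 121·25
1 = 121·361 − 130·336
1 = −130·2141 + 771·361
1 = 771·11066 − 3985·2141
1 = −3985·35339 + 12726·11066
1 = 12726·46405 − 16711·35339
1 = −16711·81744 + 29437·46405
So 46405·29437 ≡ 1 (mod 81744), hence d = 29437.

29437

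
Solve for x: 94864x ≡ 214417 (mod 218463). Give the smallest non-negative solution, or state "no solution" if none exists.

First find gcd(94864, 218463):
218463 = 2·94864 + 28735
94864 = 3·28735 + 8659
28735 = 3·8659 + 2758
8659 = 3·2758 + 385
2758 = 7·385 + 63
385 = 6·63 + 7
63 = 9·7 + 0
gcd = 7 and 7 | 214417, so solutions exist. Divide through by 7: 13552x ≡ 30631 (mod 31209).
Now find 13552⁻¹ mod 31209:
31209 = 2×13552 + 4105
13552 = 3×4105 + 1237
4105 = 3×1237 + 394
1237 = 3×394 + 55
394 = 7×55 + 9
55 = 6×9 + 1
9 = 9×1 + 0
Back-substitute:
1 = 55 − 6·9
1 = −6·394 + 43·55
1 = 43·1237 − 135·394
1 = −135·4105 + 448·1237
1 = 448·13552 − 1479·4105
1 = −1479·31209 + 3406·13552
So 13552⁻¹ ≡ 3406 (mod 31209).
Then x ≡ 3406·30631 ≡ 28708 (mod 31209); the smallest non-negative solution is x = 28708.

28708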